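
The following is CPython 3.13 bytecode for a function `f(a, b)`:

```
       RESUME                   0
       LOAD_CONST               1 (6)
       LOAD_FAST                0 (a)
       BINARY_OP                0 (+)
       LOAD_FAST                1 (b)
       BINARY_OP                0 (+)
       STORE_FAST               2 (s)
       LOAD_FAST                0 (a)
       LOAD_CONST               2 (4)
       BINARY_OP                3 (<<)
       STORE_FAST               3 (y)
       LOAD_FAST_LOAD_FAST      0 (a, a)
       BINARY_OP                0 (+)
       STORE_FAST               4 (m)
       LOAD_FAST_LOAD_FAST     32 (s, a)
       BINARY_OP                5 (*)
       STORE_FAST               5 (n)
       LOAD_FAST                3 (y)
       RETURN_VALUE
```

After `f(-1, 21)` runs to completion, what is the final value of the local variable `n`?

LOAD_CONST → push 6. Stack: [6]
LOAD_FAST a → push -1. Stack: [6, -1]
BINARY_OP + → 6 + -1 = 5. Stack: [5]
LOAD_FAST b → push 21. Stack: [5, 21]
BINARY_OP + → 5 + 21 = 26. Stack: [26]
STORE_FAST s → s=26. Stack: []
LOAD_FAST a → push -1. Stack: [-1]
LOAD_CONST → push 4. Stack: [-1, 4]
BINARY_OP << → -1 << 4 = -16. Stack: [-16]
STORE_FAST y → y=-16. Stack: []
LOAD_FAST_LOAD_FAST a,a → push -1,-1. Stack: [-1, -1]
BINARY_OP + → -1 + -1 = -2. Stack: [-2]
STORE_FAST m → m=-2. Stack: []
LOAD_FAST_LOAD_FAST s,a → push 26,-1. Stack: [26, -1]
BINARY_OP * → 26 * -1 = -26. Stack: [-26]
STORE_FAST n → n=-26. Stack: []
LOAD_FAST y → push -16. Stack: [-16]
RETURN_VALUE → return -16.

-26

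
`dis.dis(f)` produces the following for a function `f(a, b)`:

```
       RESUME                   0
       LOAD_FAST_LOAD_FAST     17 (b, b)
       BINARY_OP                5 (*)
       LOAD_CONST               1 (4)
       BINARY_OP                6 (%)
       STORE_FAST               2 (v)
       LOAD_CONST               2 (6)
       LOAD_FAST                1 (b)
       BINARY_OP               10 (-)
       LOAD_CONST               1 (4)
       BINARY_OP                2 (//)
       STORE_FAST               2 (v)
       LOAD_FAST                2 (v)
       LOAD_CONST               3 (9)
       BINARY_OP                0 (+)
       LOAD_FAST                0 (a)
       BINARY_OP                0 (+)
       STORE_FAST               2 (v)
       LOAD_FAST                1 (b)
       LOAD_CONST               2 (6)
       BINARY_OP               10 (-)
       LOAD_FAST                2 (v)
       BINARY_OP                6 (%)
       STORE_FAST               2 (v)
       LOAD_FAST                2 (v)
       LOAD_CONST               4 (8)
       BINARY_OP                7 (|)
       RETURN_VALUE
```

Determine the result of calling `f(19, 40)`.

LOAD_FAST_LOAD_FAST b,b → push 40,40. Stack: [40, 40]
BINARY_OP * → 40 * 40 = 1600. Stack: [1600]
LOAD_CONST → push 4. Stack: [1600, 4]
BINARY_OP % → 1600 % 4 = 0. Stack: [0]
STORE_FAST v → v=0. Stack: []
LOAD_CONST → push 6. Stack: [6]
LOAD_FAST b → push 40. Stack: [6, 40]
BINARY_OP - → 6 - 40 = -34. Stack: [-34]
LOAD_CONST → push 4. Stack: [-34, 4]
BINARY_OP // → -34 // 4 = -9. Stack: [-9]
STORE_FAST v → v=-9. Stack: []
LOAD_FAST v → push -9. Stack: [-9]
LOAD_CONST → push 9. Stack: [-9, 9]
BINARY_OP + → -9 + 9 = 0. Stack: [0]
LOAD_FAST a → push 19. Stack: [0, 19]
BINARY_OP + → 0 + 19 = 19. Stack: [19]
STORE_FAST v → v=19. Stack: []
LOAD_FAST b → push 40. Stack: [40]
LOAD_CONST → push 6. Stack: [40, 6]
BINARY_OP - → 40 - 6 = 34. Stack: [34]
LOAD_FAST v → push 19. Stack: [34, 19]
BINARY_OP % → 34 % 19 = 15. Stack: [15]
STORE_FAST v → v=15. Stack: []
LOAD_FAST v → push 15. Stack: [15]
LOAD_CONST → push 8. Stack: [15, 8]
BINARY_OP | → 15 | 8 = 15. Stack: [15]
RETURN_VALUE → return 15.

15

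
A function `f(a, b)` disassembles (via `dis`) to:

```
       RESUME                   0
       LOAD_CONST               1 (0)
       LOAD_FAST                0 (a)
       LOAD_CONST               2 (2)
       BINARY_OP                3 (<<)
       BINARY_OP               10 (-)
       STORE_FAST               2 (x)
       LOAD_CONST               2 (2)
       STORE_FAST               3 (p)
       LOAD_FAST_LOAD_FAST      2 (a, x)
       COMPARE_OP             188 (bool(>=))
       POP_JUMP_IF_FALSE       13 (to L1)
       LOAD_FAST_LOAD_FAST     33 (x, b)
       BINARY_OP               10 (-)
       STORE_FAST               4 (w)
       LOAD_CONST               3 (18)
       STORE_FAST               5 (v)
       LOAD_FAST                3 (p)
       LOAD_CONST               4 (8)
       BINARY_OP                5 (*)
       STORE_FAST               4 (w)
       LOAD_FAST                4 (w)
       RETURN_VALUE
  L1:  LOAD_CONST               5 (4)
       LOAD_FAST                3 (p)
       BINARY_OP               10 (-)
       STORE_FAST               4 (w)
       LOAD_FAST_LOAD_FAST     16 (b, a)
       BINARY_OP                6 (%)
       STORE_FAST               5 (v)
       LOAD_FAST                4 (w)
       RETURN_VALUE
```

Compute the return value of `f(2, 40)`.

16

LOAD_CONST → push 0. Stack: [0]
LOAD_FAST a → push 2. Stack: [0, 2]
LOAD_CONST → push 2. Stack: [0, 2, 2]
BINARY_OP << → 2 << 2 = 8. Stack: [0, 8]
BINARY_OP - → 0 - 8 = -8. Stack: [-8]
STORE_FAST x → x=-8. Stack: []
LOAD_CONST → push 2. Stack: [2]
STORE_FAST p → p=2. Stack: []
LOAD_FAST_LOAD_FAST a,x → push 2,-8. Stack: [2, -8]
COMPARE_OP bool(>=) → 2 vs -8 = True. Stack: [True]
POP_JUMP_IF_FALSE → pop True; no jump. Stack: []
LOAD_FAST_LOAD_FAST x,b → push -8,40. Stack: [-8, 40]
BINARY_OP - → -8 - 40 = -48. Stack: [-48]
STORE_FAST w → w=-48. Stack: []
LOAD_CONST → push 18. Stack: [18]
STORE_FAST v → v=18. Stack: []
LOAD_FAST p → push 2. Stack: [2]
LOAD_CONST → push 8. Stack: [2, 8]
BINARY_OP * → 2 * 8 = 16. Stack: [16]
STORE_FAST w → w=16. Stack: []
LOAD_FAST w → push 16. Stack: [16]
RETURN_VALUE → return 16.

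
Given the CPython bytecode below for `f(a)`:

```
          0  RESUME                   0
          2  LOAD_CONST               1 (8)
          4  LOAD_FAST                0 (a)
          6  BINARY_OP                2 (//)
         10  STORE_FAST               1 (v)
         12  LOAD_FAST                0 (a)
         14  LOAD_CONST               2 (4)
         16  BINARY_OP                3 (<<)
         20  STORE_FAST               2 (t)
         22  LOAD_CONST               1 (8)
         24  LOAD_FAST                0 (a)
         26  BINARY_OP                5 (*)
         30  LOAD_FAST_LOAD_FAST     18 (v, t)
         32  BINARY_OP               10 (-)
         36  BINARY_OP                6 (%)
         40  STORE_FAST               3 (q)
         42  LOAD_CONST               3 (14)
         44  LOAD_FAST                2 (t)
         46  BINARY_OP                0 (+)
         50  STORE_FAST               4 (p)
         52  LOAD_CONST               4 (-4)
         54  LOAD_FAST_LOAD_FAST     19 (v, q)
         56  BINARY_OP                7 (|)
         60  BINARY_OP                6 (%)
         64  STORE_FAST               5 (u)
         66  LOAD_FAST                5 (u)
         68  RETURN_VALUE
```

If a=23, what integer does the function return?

LOAD_CONST → push 8. Stack: [8]
LOAD_FAST a → push 23. Stack: [8, 23]
BINARY_OP // → 8 // 23 = 0. Stack: [0]
STORE_FAST v → v=0. Stack: []
LOAD_FAST a → push 23. Stack: [23]
LOAD_CONST → push 4. Stack: [23, 4]
BINARY_OP << → 23 << 4 = 368. Stack: [368]
STORE_FAST t → t=368. Stack: []
LOAD_CONST → push 8. Stack: [8]
LOAD_FAST a → push 23. Stack: [8, 23]
BINARY_OP * → 8 * 23 = 184. Stack: [184]
LOAD_FAST_LOAD_FAST v,t → push 0,368. Stack: [184, 0, 368]
BINARY_OP - → 0 - 368 = -368. Stack: [184, -368]
BINARY_OP % → 184 % -368 = -184. Stack: [-184]
STORE_FAST q → q=-184. Stack: []
LOAD_CONST → push 14. Stack: [14]
LOAD_FAST t → push 368. Stack: [14, 368]
BINARY_OP + → 14 + 368 = 382. Stack: [382]
STORE_FAST p → p=382. Stack: []
LOAD_CONST → push -4. Stack: [-4]
LOAD_FAST_LOAD_FAST v,q → push 0,-184. Stack: [-4, 0, -184]
BINARY_OP | → 0 | -184 = -184. Stack: [-4, -184]
BINARY_OP % → -4 % -184 = -4. Stack: [-4]
STORE_FAST u → u=-4. Stack: []
LOAD_FAST u → push -4. Stack: [-4]
RETURN_VALUE → return -4.

-4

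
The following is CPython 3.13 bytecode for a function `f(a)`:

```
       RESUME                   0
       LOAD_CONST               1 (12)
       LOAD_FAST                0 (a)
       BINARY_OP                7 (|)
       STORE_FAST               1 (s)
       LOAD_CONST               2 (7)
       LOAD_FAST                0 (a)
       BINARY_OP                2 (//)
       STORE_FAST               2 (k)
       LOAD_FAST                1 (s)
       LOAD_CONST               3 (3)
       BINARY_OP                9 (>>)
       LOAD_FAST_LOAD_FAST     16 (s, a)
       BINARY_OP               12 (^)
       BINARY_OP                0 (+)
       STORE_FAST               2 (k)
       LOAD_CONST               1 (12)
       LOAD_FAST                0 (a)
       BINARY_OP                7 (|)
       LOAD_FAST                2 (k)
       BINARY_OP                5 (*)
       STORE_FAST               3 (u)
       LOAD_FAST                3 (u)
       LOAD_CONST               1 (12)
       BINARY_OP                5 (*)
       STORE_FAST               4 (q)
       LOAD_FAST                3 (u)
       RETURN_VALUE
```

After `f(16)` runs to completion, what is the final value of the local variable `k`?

LOAD_CONST → push 12. Stack: [12]
LOAD_FAST a → push 16. Stack: [12, 16]
BINARY_OP | → 12 | 16 = 28. Stack: [28]
STORE_FAST s → s=28. Stack: []
LOAD_CONST → push 7. Stack: [7]
LOAD_FAST a → push 16. Stack: [7, 16]
BINARY_OP // → 7 // 16 = 0. Stack: [0]
STORE_FAST k → k=0. Stack: []
LOAD_FAST s → push 28. Stack: [28]
LOAD_CONST → push 3. Stack: [28, 3]
BINARY_OP >> → 28 >> 3 = 3. Stack: [3]
LOAD_FAST_LOAD_FAST s,a → push 28,16. Stack: [3, 28, 16]
BINARY_OP ^ → 28 ^ 16 = 12. Stack: [3, 12]
BINARY_OP + → 3 + 12 = 15. Stack: [15]
STORE_FAST k → k=15. Stack: []
LOAD_CONST → push 12. Stack: [12]
LOAD_FAST a → push 16. Stack: [12, 16]
BINARY_OP | → 12 | 16 = 28. Stack: [28]
LOAD_FAST k → push 15. Stack: [28, 15]
BINARY_OP * → 28 * 15 = 420. Stack: [420]
STORE_FAST u → u=420. Stack: []
LOAD_FAST u → push 420. Stack: [420]
LOAD_CONST → push 12. Stack: [420, 12]
BINARY_OP * → 420 * 12 = 5040. Stack: [5040]
STORE_FAST q → q=5040. Stack: []
LOAD_FAST u → push 420. Stack: [420]
RETURN_VALUE → return 420.

15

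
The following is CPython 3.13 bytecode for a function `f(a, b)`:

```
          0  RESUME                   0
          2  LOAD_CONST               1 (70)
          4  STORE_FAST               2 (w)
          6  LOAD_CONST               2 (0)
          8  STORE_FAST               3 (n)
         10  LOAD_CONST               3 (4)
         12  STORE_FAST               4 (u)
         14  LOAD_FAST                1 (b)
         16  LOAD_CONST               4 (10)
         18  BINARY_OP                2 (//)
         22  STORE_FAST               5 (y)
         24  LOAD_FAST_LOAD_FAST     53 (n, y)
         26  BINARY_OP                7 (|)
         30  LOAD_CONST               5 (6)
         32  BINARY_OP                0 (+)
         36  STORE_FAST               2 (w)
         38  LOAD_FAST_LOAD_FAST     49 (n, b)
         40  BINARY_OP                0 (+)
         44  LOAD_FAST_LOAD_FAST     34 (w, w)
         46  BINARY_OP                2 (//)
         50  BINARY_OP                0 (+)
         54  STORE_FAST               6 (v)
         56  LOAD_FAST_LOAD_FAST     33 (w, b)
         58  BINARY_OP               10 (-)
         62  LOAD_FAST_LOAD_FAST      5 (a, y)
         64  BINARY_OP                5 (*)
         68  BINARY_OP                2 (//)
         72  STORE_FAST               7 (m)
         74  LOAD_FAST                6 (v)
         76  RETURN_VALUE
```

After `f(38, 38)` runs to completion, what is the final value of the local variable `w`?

LOAD_CONST → push 70. Stack: [70]
STORE_FAST w → w=70. Stack: []
LOAD_CONST → push 0. Stack: [0]
STORE_FAST n → n=0. Stack: []
LOAD_CONST → push 4. Stack: [4]
STORE_FAST u → u=4. Stack: []
LOAD_FAST b → push 38. Stack: [38]
LOAD_CONST → push 10. Stack: [38, 10]
BINARY_OP // → 38 // 10 = 3. Stack: [3]
STORE_FAST y → y=3. Stack: []
LOAD_FAST_LOAD_FAST n,y → push 0,3. Stack: [0, 3]
BINARY_OP | → 0 | 3 = 3. Stack: [3]
LOAD_CONST → push 6. Stack: [3, 6]
BINARY_OP + → 3 + 6 = 9. Stack: [9]
STORE_FAST w → w=9. Stack: []
LOAD_FAST_LOAD_FAST n,b → push 0,38. Stack: [0, 38]
BINARY_OP + → 0 + 38 = 38. Stack: [38]
LOAD_FAST_LOAD_FAST w,w → push 9,9. Stack: [38, 9, 9]
BINARY_OP // → 9 // 9 = 1. Stack: [38, 1]
BINARY_OP + → 38 + 1 = 39. Stack: [39]
STORE_FAST v → v=39. Stack: []
LOAD_FAST_LOAD_FAST w,b → push 9,38. Stack: [9, 38]
BINARY_OP - → 9 - 38 = -29. Stack: [-29]
LOAD_FAST_LOAD_FAST a,y → push 38,3. Stack: [-29, 38, 3]
BINARY_OP * → 38 * 3 = 114. Stack: [-29, 114]
BINARY_OP // → -29 // 114 = -1. Stack: [-1]
STORE_FAST m → m=-1. Stack: []
LOAD_FAST v → push 39. Stack: [39]
RETURN_VALUE → return 39.

9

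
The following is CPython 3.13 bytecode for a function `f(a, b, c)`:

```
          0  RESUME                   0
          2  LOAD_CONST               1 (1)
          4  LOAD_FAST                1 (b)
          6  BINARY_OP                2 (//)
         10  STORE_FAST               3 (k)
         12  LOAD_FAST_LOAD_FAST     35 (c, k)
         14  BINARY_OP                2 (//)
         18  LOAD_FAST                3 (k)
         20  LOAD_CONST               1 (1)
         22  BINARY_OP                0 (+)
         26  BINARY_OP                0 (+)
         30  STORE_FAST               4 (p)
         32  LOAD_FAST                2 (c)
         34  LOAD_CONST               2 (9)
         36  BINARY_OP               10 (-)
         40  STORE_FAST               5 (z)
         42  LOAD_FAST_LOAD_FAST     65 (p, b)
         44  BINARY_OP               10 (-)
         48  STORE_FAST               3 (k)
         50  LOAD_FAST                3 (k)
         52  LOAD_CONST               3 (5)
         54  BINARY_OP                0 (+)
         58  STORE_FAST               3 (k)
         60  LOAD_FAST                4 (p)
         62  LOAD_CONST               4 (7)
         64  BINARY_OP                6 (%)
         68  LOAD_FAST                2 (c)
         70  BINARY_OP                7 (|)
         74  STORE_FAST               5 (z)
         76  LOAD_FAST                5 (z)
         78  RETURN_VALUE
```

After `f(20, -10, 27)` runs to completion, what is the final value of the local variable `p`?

-27

LOAD_CONST → push 1. Stack: [1]
LOAD_FAST b → push -10. Stack: [1, -10]
BINARY_OP // → 1 // -10 = -1. Stack: [-1]
STORE_FAST k → k=-1. Stack: []
LOAD_FAST_LOAD_FAST c,k → push 27,-1. Stack: [27, -1]
BINARY_OP // → 27 // -1 = -27. Stack: [-27]
LOAD_FAST k → push -1. Stack: [-27, -1]
LOAD_CONST → push 1. Stack: [-27, -1, 1]
BINARY_OP + → -1 + 1 = 0. Stack: [-27, 0]
BINARY_OP + → -27 + 0 = -27. Stack: [-27]
STORE_FAST p → p=-27. Stack: []
LOAD_FAST c → push 27. Stack: [27]
LOAD_CONST → push 9. Stack: [27, 9]
BINARY_OP - → 27 - 9 = 18. Stack: [18]
STORE_FAST z → z=18. Stack: []
LOAD_FAST_LOAD_FAST p,b → push -27,-10. Stack: [-27, -10]
BINARY_OP - → -27 - -10 = -17. Stack: [-17]
STORE_FAST k → k=-17. Stack: []
LOAD_FAST k → push -17. Stack: [-17]
LOAD_CONST → push 5. Stack: [-17, 5]
BINARY_OP + → -17 + 5 = -12. Stack: [-12]
STORE_FAST k → k=-12. Stack: []
LOAD_FAST p → push -27. Stack: [-27]
LOAD_CONST → push 7. Stack: [-27, 7]
BINARY_OP % → -27 % 7 = 1. Stack: [1]
LOAD_FAST c → push 27. Stack: [1, 27]
BINARY_OP | → 1 | 27 = 27. Stack: [27]
STORE_FAST z → z=27. Stack: []
LOAD_FAST z → push 27. Stack: [27]
RETURN_VALUE → return 27.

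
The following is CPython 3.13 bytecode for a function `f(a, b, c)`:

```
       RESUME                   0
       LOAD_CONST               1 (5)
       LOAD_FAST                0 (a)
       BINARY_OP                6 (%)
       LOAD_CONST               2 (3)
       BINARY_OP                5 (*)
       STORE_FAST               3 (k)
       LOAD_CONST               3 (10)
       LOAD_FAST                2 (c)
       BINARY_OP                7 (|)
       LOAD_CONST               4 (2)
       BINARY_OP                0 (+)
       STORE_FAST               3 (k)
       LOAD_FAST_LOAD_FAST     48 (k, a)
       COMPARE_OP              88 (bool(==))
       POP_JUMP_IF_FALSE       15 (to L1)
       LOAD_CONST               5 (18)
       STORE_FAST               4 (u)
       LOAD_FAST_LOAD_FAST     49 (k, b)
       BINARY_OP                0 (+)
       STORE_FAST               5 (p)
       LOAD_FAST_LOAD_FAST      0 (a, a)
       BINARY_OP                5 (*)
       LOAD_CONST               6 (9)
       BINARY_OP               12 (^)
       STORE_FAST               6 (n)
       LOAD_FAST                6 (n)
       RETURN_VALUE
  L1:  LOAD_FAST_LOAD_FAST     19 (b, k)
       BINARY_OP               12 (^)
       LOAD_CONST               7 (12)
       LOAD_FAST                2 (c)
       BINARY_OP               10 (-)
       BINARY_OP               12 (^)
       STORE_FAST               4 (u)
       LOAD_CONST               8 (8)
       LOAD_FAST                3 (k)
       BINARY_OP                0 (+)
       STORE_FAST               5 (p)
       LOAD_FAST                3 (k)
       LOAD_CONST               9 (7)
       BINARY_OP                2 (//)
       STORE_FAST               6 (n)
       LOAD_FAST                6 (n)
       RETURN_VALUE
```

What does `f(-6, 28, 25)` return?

4

LOAD_CONST → push 5. Stack: [5]
LOAD_FAST a → push -6. Stack: [5, -6]
BINARY_OP % → 5 % -6 = -1. Stack: [-1]
LOAD_CONST → push 3. Stack: [-1, 3]
BINARY_OP * → -1 * 3 = -3. Stack: [-3]
STORE_FAST k → k=-3. Stack: []
LOAD_CONST → push 10. Stack: [10]
LOAD_FAST c → push 25. Stack: [10, 25]
BINARY_OP | → 10 | 25 = 27. Stack: [27]
LOAD_CONST → push 2. Stack: [27, 2]
BINARY_OP + → 27 + 2 = 29. Stack: [29]
STORE_FAST k → k=29. Stack: []
LOAD_FAST_LOAD_FAST k,a → push 29,-6. Stack: [29, -6]
COMPARE_OP bool(==) → 29 vs -6 = False. Stack: [False]
POP_JUMP_IF_FALSE → pop False; jump. Stack: []
LOAD_FAST_LOAD_FAST b,k → push 28,29. Stack: [28, 29]
BINARY_OP ^ → 28 ^ 29 = 1. Stack: [1]
LOAD_CONST → push 12. Stack: [1, 12]
LOAD_FAST c → push 25. Stack: [1, 12, 25]
BINARY_OP - → 12 - 25 = -13. Stack: [1, -13]
BINARY_OP ^ → 1 ^ -13 = -14. Stack: [-14]
STORE_FAST u → u=-14. Stack: []
LOAD_CONST → push 8. Stack: [8]
LOAD_FAST k → push 29. Stack: [8, 29]
BINARY_OP + → 8 + 29 = 37. Stack: [37]
STORE_FAST p → p=37. Stack: []
LOAD_FAST k → push 29. Stack: [29]
LOAD_CONST → push 7. Stack: [29, 7]
BINARY_OP // → 29 // 7 = 4. Stack: [4]
STORE_FAST n → n=4. Stack: []
LOAD_FAST n → push 4. Stack: [4]
RETURN_VALUE → return 4.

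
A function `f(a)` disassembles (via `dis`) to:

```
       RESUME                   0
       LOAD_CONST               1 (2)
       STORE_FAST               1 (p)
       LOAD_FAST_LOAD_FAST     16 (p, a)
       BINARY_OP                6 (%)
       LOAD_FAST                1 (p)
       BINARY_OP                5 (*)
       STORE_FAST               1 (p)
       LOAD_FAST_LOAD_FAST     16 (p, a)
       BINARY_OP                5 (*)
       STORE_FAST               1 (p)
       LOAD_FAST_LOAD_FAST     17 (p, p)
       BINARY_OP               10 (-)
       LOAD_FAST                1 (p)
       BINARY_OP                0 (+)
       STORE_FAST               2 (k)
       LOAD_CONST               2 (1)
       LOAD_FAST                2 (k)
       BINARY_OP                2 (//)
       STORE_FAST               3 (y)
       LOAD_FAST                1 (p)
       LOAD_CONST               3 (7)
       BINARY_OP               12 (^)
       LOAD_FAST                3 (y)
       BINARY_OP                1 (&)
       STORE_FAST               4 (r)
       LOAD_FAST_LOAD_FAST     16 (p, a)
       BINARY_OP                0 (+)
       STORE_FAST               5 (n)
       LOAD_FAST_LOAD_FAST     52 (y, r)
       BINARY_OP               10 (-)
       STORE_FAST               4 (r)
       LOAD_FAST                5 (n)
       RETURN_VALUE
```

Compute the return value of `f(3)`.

LOAD_CONST → push 2. Stack: [2]
STORE_FAST p → p=2. Stack: []
LOAD_FAST_LOAD_FAST p,a → push 2,3. Stack: [2, 3]
BINARY_OP % → 2 % 3 = 2. Stack: [2]
LOAD_FAST p → push 2. Stack: [2, 2]
BINARY_OP * → 2 * 2 = 4. Stack: [4]
STORE_FAST p → p=4. Stack: []
LOAD_FAST_LOAD_FAST p,a → push 4,3. Stack: [4, 3]
BINARY_OP * → 4 * 3 = 12. Stack: [12]
STORE_FAST p → p=12. Stack: []
LOAD_FAST_LOAD_FAST p,p → push 12,12. Stack: [12, 12]
BINARY_OP - → 12 - 12 = 0. Stack: [0]
LOAD_FAST p → push 12. Stack: [0, 12]
BINARY_OP + → 0 + 12 = 12. Stack: [12]
STORE_FAST k → k=12. Stack: []
LOAD_CONST → push 1. Stack: [1]
LOAD_FAST k → push 12. Stack: [1, 12]
BINARY_OP // → 1 // 12 = 0. Stack: [0]
STORE_FAST y → y=0. Stack: []
LOAD_FAST p → push 12. Stack: [12]
LOAD_CONST → push 7. Stack: [12, 7]
BINARY_OP ^ → 12 ^ 7 = 11. Stack: [11]
LOAD_FAST y → push 0. Stack: [11, 0]
BINARY_OP & → 11 & 0 = 0. Stack: [0]
STORE_FAST r → r=0. Stack: []
LOAD_FAST_LOAD_FAST p,a → push 12,3. Stack: [12, 3]
BINARY_OP + → 12 + 3 = 15. Stack: [15]
STORE_FAST n → n=15. Stack: []
LOAD_FAST_LOAD_FAST y,r → push 0,0. Stack: [0, 0]
BINARY_OP - → 0 - 0 = 0. Stack: [0]
STORE_FAST r → r=0. Stack: []
LOAD_FAST n → push 15. Stack: [15]
RETURN_VALUE → return 15.

15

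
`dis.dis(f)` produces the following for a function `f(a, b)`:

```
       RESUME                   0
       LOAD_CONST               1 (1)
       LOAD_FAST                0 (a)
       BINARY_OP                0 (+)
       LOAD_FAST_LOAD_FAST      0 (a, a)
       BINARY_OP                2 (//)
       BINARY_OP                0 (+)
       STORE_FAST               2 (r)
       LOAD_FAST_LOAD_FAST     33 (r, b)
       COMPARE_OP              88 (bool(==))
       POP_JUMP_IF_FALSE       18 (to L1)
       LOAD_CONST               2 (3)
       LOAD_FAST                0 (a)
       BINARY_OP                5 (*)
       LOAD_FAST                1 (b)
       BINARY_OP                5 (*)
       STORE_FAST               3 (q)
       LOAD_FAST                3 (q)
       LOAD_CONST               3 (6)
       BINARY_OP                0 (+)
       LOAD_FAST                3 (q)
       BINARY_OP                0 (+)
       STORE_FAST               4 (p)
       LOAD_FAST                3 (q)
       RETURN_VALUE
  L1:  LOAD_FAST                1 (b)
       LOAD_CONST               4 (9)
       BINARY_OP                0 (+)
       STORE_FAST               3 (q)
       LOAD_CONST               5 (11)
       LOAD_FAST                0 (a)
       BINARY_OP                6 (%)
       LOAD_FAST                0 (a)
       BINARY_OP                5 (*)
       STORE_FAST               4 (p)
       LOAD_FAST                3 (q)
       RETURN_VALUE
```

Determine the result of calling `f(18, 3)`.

LOAD_CONST → push 1. Stack: [1]
LOAD_FAST a → push 18. Stack: [1, 18]
BINARY_OP + → 1 + 18 = 19. Stack: [19]
LOAD_FAST_LOAD_FAST a,a → push 18,18. Stack: [19, 18, 18]
BINARY_OP // → 18 // 18 = 1. Stack: [19, 1]
BINARY_OP + → 19 + 1 = 20. Stack: [20]
STORE_FAST r → r=20. Stack: []
LOAD_FAST_LOAD_FAST r,b → push 20,3. Stack: [20, 3]
COMPARE_OP bool(==) → 20 vs 3 = False. Stack: [False]
POP_JUMP_IF_FALSE → pop False; jump. Stack: []
LOAD_FAST b → push 3. Stack: [3]
LOAD_CONST → push 9. Stack: [3, 9]
BINARY_OP + → 3 + 9 = 12. Stack: [12]
STORE_FAST q → q=12. Stack: []
LOAD_CONST → push 11. Stack: [11]
LOAD_FAST a → push 18. Stack: [11, 18]
BINARY_OP % → 11 % 18 = 11. Stack: [11]
LOAD_FAST a → push 18. Stack: [11, 18]
BINARY_OP * → 11 * 18 = 198. Stack: [198]
STORE_FAST p → p=198. Stack: []
LOAD_FAST q → push 12. Stack: [12]
RETURN_VALUE → return 12.

12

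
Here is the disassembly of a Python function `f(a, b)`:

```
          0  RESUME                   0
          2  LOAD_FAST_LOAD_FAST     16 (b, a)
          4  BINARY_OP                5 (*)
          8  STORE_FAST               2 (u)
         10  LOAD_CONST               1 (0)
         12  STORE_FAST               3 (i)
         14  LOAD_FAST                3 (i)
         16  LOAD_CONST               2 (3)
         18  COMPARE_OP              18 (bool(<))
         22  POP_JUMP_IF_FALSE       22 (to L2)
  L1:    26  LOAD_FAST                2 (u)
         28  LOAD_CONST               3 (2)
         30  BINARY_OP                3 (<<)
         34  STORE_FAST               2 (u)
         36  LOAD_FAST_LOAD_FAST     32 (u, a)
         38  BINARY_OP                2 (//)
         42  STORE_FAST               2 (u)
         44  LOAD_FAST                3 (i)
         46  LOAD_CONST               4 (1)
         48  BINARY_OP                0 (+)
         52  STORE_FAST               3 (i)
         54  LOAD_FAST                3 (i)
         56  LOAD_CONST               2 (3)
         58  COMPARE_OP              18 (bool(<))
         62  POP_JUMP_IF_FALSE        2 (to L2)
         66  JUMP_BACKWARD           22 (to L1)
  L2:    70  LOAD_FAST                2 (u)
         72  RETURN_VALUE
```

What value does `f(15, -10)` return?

-3

LOAD_FAST_LOAD_FAST b,a → push -10,15. Stack: [-10, 15]
BINARY_OP * → -10 * 15 = -150. Stack: [-150]
STORE_FAST u → u=-150. Stack: []
LOAD_CONST → push 0. Stack: [0]
STORE_FAST i → i=0. Stack: []
LOAD_FAST i → push 0. Stack: [0]
LOAD_CONST → push 3. Stack: [0, 3]
COMPARE_OP bool(<) → 0 vs 3 = True. Stack: [True]
POP_JUMP_IF_FALSE → pop True; no jump. Stack: []
LOAD_FAST u → push -150. Stack: [-150]
LOAD_CONST → push 2. Stack: [-150, 2]
BINARY_OP << → -150 << 2 = -600. Stack: [-600]
STORE_FAST u → u=-600. Stack: []
LOAD_FAST_LOAD_FAST u,a → push -600,15. Stack: [-600, 15]
BINARY_OP // → -600 // 15 = -40. Stack: [-40]
STORE_FAST u → u=-40. Stack: []
LOAD_FAST i → push 0. Stack: [0]
LOAD_CONST → push 1. Stack: [0, 1]
BINARY_OP + → 0 + 1 = 1. Stack: [1]
STORE_FAST i → i=1. Stack: []
LOAD_FAST i → push 1. Stack: [1]
LOAD_CONST → push 3. Stack: [1, 3]
COMPARE_OP bool(<) → 1 vs 3 = True. Stack: [True]
POP_JUMP_IF_FALSE → pop True; no jump. Stack: []
LOAD_FAST u → push -40. Stack: [-40]
LOAD_CONST → push 2. Stack: [-40, 2]
BINARY_OP << → -40 << 2 = -160. Stack: [-160]
STORE_FAST u → u=-160. Stack: []
LOAD_FAST_LOAD_FAST u,a → push -160,15. Stack: [-160, 15]
BINARY_OP // → -160 // 15 = -11. Stack: [-11]
STORE_FAST u → u=-11. Stack: []
LOAD_FAST i → push 1. Stack: [1]
LOAD_CONST → push 1. Stack: [1, 1]
BINARY_OP + → 1 + 1 = 2. Stack: [2]
STORE_FAST i → i=2. Stack: []
LOAD_FAST i → push 2. Stack: [2]
LOAD_CONST → push 3. Stack: [2, 3]
COMPARE_OP bool(<) → 2 vs 3 = True. Stack: [True]
POP_JUMP_IF_FALSE → pop True; no jump. Stack: []
LOAD_FAST u → push -11. Stack: [-11]
LOAD_CONST → push 2. Stack: [-11, 2]
BINARY_OP << → -11 << 2 = -44. Stack: [-44]
STORE_FAST u → u=-44. Stack: []
LOAD_FAST_LOAD_FAST u,a → push -44,15. Stack: [-44, 15]
BINARY_OP // → -44 // 15 = -3. Stack: [-3]
STORE_FAST u → u=-3. Stack: []
LOAD_FAST i → push 2. Stack: [2]
LOAD_CONST → push 1. Stack: [2, 1]
BINARY_OP + → 2 + 1 = 3. Stack: [3]
STORE_FAST i → i=3. Stack: []
LOAD_FAST i → push 3. Stack: [3]
LOAD_CONST → push 3. Stack: [3, 3]
COMPARE_OP bool(<) → 3 vs 3 = False. Stack: [False]
POP_JUMP_IF_FALSE → pop False; jump. Stack: []
LOAD_FAST u → push -3. Stack: [-3]
RETURN_VALUE → return -3.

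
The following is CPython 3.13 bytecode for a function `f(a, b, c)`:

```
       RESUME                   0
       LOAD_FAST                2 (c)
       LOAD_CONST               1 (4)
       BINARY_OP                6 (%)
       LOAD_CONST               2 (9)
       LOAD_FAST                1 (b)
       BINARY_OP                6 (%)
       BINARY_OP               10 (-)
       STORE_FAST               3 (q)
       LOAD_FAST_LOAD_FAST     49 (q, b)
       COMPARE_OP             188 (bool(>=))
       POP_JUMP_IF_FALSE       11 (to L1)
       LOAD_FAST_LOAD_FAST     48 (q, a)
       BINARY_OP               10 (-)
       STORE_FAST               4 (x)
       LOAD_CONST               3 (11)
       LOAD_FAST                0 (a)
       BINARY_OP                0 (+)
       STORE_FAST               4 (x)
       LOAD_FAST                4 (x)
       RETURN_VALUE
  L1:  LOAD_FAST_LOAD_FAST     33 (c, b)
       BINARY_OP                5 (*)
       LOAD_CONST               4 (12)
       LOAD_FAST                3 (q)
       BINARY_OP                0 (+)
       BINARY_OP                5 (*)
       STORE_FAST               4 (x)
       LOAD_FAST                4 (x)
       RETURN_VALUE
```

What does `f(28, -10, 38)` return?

LOAD_FAST c → push 38. Stack: [38]
LOAD_CONST → push 4. Stack: [38, 4]
BINARY_OP % → 38 % 4 = 2. Stack: [2]
LOAD_CONST → push 9. Stack: [2, 9]
LOAD_FAST b → push -10. Stack: [2, 9, -10]
BINARY_OP % → 9 % -10 = -1. Stack: [2, -1]
BINARY_OP - → 2 - -1 = 3. Stack: [3]
STORE_FAST q → q=3. Stack: []
LOAD_FAST_LOAD_FAST q,b → push 3,-10. Stack: [3, -10]
COMPARE_OP bool(>=) → 3 vs -10 = True. Stack: [True]
POP_JUMP_IF_FALSE → pop True; no jump. Stack: []
LOAD_FAST_LOAD_FAST q,a → push 3,28. Stack: [3, 28]
BINARY_OP - → 3 - 28 = -25. Stack: [-25]
STORE_FAST x → x=-25. Stack: []
LOAD_CONST → push 11. Stack: [11]
LOAD_FAST a → push 28. Stack: [11, 28]
BINARY_OP + → 11 + 28 = 39. Stack: [39]
STORE_FAST x → x=39. Stack: []
LOAD_FAST x → push 39. Stack: [39]
RETURN_VALUE → return 39.

39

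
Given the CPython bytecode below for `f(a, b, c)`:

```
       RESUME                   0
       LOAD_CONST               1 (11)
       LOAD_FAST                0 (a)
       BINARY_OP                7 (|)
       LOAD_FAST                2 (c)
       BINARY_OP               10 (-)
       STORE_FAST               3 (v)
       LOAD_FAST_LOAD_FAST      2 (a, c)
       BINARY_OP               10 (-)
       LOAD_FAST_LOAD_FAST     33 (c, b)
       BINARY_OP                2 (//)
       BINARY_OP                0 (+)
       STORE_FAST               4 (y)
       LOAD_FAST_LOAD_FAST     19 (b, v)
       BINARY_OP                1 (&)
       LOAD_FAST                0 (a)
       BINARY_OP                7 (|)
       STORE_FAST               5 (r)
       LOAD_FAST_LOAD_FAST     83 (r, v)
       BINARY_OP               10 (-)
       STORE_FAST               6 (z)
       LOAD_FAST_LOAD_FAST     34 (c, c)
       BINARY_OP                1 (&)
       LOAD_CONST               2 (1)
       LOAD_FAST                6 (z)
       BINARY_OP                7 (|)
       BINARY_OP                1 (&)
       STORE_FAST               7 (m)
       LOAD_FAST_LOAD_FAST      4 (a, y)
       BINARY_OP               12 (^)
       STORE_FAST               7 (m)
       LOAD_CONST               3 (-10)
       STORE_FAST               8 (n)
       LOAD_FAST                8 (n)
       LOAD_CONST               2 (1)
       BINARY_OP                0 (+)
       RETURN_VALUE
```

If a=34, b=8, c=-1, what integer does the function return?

-9

LOAD_CONST → push 11. Stack: [11]
LOAD_FAST a → push 34. Stack: [11, 34]
BINARY_OP | → 11 | 34 = 43. Stack: [43]
LOAD_FAST c → push -1. Stack: [43, -1]
BINARY_OP - → 43 - -1 = 44. Stack: [44]
STORE_FAST v → v=44. Stack: []
LOAD_FAST_LOAD_FAST a,c → push 34,-1. Stack: [34, -1]
BINARY_OP - → 34 - -1 = 35. Stack: [35]
LOAD_FAST_LOAD_FAST c,b → push -1,8. Stack: [35, -1, 8]
BINARY_OP // → -1 // 8 = -1. Stack: [35, -1]
BINARY_OP + → 35 + -1 = 34. Stack: [34]
STORE_FAST y → y=34. Stack: []
LOAD_FAST_LOAD_FAST b,v → push 8,44. Stack: [8, 44]
BINARY_OP & → 8 & 44 = 8. Stack: [8]
LOAD_FAST a → push 34. Stack: [8, 34]
BINARY_OP | → 8 | 34 = 42. Stack: [42]
STORE_FAST r → r=42. Stack: []
LOAD_FAST_LOAD_FAST r,v → push 42,44. Stack: [42, 44]
BINARY_OP - → 42 - 44 = -2. Stack: [-2]
STORE_FAST z → z=-2. Stack: []
LOAD_FAST_LOAD_FAST c,c → push -1,-1. Stack: [-1, -1]
BINARY_OP & → -1 & -1 = -1. Stack: [-1]
LOAD_CONST → push 1. Stack: [-1, 1]
LOAD_FAST z → push -2. Stack: [-1, 1, -2]
BINARY_OP | → 1 | -2 = -1. Stack: [-1, -1]
BINARY_OP & → -1 & -1 = -1. Stack: [-1]
STORE_FAST m → m=-1. Stack: []
LOAD_FAST_LOAD_FAST a,y → push 34,34. Stack: [34, 34]
BINARY_OP ^ → 34 ^ 34 = 0. Stack: [0]
STORE_FAST m → m=0. Stack: []
LOAD_CONST → push -10. Stack: [-10]
STORE_FAST n → n=-10. Stack: []
LOAD_FAST n → push -10. Stack: [-10]
LOAD_CONST → push 1. Stack: [-10, 1]
BINARY_OP + → -10 + 1 = -9. Stack: [-9]
RETURN_VALUE → return -9.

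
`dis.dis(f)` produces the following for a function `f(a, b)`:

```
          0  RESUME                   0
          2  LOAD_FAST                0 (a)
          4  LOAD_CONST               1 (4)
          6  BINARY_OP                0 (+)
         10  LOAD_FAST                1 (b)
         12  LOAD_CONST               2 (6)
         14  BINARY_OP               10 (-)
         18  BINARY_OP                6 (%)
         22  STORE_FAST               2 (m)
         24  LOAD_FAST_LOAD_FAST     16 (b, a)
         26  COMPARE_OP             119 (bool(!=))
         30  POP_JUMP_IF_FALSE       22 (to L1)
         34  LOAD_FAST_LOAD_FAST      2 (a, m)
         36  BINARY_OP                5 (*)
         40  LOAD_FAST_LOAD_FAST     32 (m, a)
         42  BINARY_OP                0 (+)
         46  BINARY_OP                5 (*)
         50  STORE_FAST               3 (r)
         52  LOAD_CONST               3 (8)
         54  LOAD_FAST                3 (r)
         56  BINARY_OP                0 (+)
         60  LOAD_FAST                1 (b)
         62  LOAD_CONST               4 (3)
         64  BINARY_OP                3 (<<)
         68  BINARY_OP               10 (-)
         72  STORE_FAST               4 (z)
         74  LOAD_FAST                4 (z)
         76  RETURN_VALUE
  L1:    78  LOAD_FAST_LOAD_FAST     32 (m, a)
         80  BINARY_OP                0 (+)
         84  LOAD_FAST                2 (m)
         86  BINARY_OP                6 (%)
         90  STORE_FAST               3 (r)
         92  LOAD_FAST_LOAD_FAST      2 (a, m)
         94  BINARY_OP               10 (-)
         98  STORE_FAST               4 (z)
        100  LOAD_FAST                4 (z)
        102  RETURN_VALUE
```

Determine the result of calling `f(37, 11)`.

1326

LOAD_FAST a → push 37. Stack: [37]
LOAD_CONST → push 4. Stack: [37, 4]
BINARY_OP + → 37 + 4 = 41. Stack: [41]
LOAD_FAST b → push 11. Stack: [41, 11]
LOAD_CONST → push 6. Stack: [41, 11, 6]
BINARY_OP - → 11 - 6 = 5. Stack: [41, 5]
BINARY_OP % → 41 % 5 = 1. Stack: [1]
STORE_FAST m → m=1. Stack: []
LOAD_FAST_LOAD_FAST b,a → push 11,37. Stack: [11, 37]
COMPARE_OP bool(!=) → 11 vs 37 = True. Stack: [True]
POP_JUMP_IF_FALSE → pop True; no jump. Stack: []
LOAD_FAST_LOAD_FAST a,m → push 37,1. Stack: [37, 1]
BINARY_OP * → 37 * 1 = 37. Stack: [37]
LOAD_FAST_LOAD_FAST m,a → push 1,37. Stack: [37, 1, 37]
BINARY_OP + → 1 + 37 = 38. Stack: [37, 38]
BINARY_OP * → 37 * 38 = 1406. Stack: [1406]
STORE_FAST r → r=1406. Stack: []
LOAD_CONST → push 8. Stack: [8]
LOAD_FAST r → push 1406. Stack: [8, 1406]
BINARY_OP + → 8 + 1406 = 1414. Stack: [1414]
LOAD_FAST b → push 11. Stack: [1414, 11]
LOAD_CONST → push 3. Stack: [1414, 11, 3]
BINARY_OP << → 11 << 3 = 88. Stack: [1414, 88]
BINARY_OP - → 1414 - 88 = 1326. Stack: [1326]
STORE_FAST z → z=1326. Stack: []
LOAD_FAST z → push 1326. Stack: [1326]
RETURN_VALUE → return 1326.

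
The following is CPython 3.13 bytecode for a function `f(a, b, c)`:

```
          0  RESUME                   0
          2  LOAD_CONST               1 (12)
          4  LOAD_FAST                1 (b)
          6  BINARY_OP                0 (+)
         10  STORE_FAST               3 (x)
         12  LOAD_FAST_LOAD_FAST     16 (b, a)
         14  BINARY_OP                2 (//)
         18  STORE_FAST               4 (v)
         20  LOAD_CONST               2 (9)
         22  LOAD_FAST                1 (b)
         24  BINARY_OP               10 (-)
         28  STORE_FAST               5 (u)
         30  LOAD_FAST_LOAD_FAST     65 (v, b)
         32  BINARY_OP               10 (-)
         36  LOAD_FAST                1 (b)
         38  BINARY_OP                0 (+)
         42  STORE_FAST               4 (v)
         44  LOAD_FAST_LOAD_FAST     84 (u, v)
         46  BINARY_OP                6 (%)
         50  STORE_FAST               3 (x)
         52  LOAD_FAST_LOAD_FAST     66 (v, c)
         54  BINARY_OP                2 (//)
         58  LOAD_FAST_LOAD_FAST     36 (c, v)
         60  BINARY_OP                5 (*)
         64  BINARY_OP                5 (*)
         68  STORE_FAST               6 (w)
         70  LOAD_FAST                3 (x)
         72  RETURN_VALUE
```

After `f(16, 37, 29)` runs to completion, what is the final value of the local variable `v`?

2

LOAD_CONST → push 12. Stack: [12]
LOAD_FAST b → push 37. Stack: [12, 37]
BINARY_OP + → 12 + 37 = 49. Stack: [49]
STORE_FAST x → x=49. Stack: []
LOAD_FAST_LOAD_FAST b,a → push 37,16. Stack: [37, 16]
BINARY_OP // → 37 // 16 = 2. Stack: [2]
STORE_FAST v → v=2. Stack: []
LOAD_CONST → push 9. Stack: [9]
LOAD_FAST b → push 37. Stack: [9, 37]
BINARY_OP - → 9 - 37 = -28. Stack: [-28]
STORE_FAST u → u=-28. Stack: []
LOAD_FAST_LOAD_FAST v,b → push 2,37. Stack: [2, 37]
BINARY_OP - → 2 - 37 = -35. Stack: [-35]
LOAD_FAST b → push 37. Stack: [-35, 37]
BINARY_OP + → -35 + 37 = 2. Stack: [2]
STORE_FAST v → v=2. Stack: []
LOAD_FAST_LOAD_FAST u,v → push -28,2. Stack: [-28, 2]
BINARY_OP % → -28 % 2 = 0. Stack: [0]
STORE_FAST x → x=0. Stack: []
LOAD_FAST_LOAD_FAST v,c → push 2,29. Stack: [2, 29]
BINARY_OP // → 2 // 29 = 0. Stack: [0]
LOAD_FAST_LOAD_FAST c,v → push 29,2. Stack: [0, 29, 2]
BINARY_OP * → 29 * 2 = 58. Stack: [0, 58]
BINARY_OP * → 0 * 58 = 0. Stack: [0]
STORE_FAST w → w=0. Stack: []
LOAD_FAST x → push 0. Stack: [0]
RETURN_VALUE → return 0.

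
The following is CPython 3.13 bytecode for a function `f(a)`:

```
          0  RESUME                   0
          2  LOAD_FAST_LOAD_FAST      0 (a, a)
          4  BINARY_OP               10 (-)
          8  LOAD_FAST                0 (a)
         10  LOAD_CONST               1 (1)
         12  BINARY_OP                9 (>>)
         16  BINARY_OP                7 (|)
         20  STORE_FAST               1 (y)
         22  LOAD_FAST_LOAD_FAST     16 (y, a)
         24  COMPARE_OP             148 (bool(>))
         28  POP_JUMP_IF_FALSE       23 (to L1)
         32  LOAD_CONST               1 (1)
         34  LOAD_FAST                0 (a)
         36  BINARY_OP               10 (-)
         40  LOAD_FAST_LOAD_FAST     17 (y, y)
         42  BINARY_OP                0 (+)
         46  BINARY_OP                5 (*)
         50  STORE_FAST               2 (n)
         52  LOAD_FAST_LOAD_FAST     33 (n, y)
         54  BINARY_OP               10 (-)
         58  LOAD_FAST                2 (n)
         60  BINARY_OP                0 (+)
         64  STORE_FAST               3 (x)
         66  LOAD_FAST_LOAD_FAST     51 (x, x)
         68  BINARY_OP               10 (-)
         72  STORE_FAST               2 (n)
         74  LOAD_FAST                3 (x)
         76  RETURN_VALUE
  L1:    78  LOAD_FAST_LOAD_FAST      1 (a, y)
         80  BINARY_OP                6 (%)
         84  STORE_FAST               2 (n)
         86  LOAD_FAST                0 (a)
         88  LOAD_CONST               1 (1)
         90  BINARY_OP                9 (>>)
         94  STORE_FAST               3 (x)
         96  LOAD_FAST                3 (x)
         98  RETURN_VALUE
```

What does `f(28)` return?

14

LOAD_FAST_LOAD_FAST a,a → push 28,28. Stack: [28, 28]
BINARY_OP - → 28 - 28 = 0. Stack: [0]
LOAD_FAST a → push 28. Stack: [0, 28]
LOAD_CONST → push 1. Stack: [0, 28, 1]
BINARY_OP >> → 28 >> 1 = 14. Stack: [0, 14]
BINARY_OP | → 0 | 14 = 14. Stack: [14]
STORE_FAST y → y=14. Stack: []
LOAD_FAST_LOAD_FAST y,a → push 14,28. Stack: [14, 28]
COMPARE_OP bool(>) → 14 vs 28 = False. Stack: [False]
POP_JUMP_IF_FALSE → pop False; jump. Stack: []
LOAD_FAST_LOAD_FAST a,y → push 28,14. Stack: [28, 14]
BINARY_OP % → 28 % 14 = 0. Stack: [0]
STORE_FAST n → n=0. Stack: []
LOAD_FAST a → push 28. Stack: [28]
LOAD_CONST → push 1. Stack: [28, 1]
BINARY_OP >> → 28 >> 1 = 14. Stack: [14]
STORE_FAST x → x=14. Stack: []
LOAD_FAST x → push 14. Stack: [14]
RETURN_VALUE → return 14.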